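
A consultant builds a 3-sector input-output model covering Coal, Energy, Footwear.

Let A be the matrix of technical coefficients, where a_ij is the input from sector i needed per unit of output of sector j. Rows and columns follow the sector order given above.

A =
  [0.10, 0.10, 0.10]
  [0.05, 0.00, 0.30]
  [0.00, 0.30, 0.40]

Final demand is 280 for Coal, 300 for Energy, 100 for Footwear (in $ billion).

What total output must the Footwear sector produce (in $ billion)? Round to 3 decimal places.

x_F = 384.378

I − A =
  [   0.90    -0.10    -0.10]
  [  -0.05     1.00    -0.30]
  [   0.00    -0.30     0.60]
Cofactors of I−A, C_ij = (−1)^(i+j)·(minor ij) (rows/columns in the sector order above):
  C_11 = (1.00)(0.60) − (-0.30)(-0.30) = 0.5100
  C_12 = −[(-0.05)(0.60) − (-0.30)(0.00)] = 0.0300
  C_13 = (-0.05)(-0.30) − (1.00)(0.00) = 0.0150
  C_21 = −[(-0.10)(0.60) − (-0.10)(-0.30)] = 0.0900
  C_22 = (0.90)(0.60) − (-0.10)(0.00) = 0.5400
  C_23 = −[(0.90)(-0.30) − (-0.10)(0.00)] = 0.2700
  C_31 = (-0.10)(-0.30) − (-0.10)(1.00) = 0.1300
  C_32 = −[(0.90)(-0.30) − (-0.10)(-0.05)] = 0.2750
  C_33 = (0.90)(1.00) − (-0.10)(-0.05) = 0.8950
det(I−A) = Σ_j (I−A)_1j·C_1j = (0.90)(0.5100) + (-0.10)(0.0300) + (-0.10)(0.0150) = 0.4545
adj(I−A) = Cᵀ =
  [ 0.5100   0.0900   0.1300]
  [ 0.0300   0.5400   0.2750]
  [ 0.0150   0.2700   0.8950]
(I − A)⁻¹ = adj(I−A) / det(I−A) ≈
  [   1.1221     0.1980     0.2860]
  [   0.0660     1.1881     0.6051]
  [   0.0330     0.5941     1.9692]
x = (I − A)⁻¹ d = adj(I−A)·d / det(I−A), with det(I−A) = 0.4545:
  x_C = (0.5100·280 + 0.0900·300 + 0.1300·100) / 0.4545 = 182.80 / 0.4545 ≈ 402.200
  x_E = (0.0300·280 + 0.5400·300 + 0.2750·100) / 0.4545 = 197.90 / 0.4545 ≈ 435.424
  x_F = (0.0150·280 + 0.2700·300 + 0.8950·100) / 0.4545 = 174.70 / 0.4545 ≈ 384.378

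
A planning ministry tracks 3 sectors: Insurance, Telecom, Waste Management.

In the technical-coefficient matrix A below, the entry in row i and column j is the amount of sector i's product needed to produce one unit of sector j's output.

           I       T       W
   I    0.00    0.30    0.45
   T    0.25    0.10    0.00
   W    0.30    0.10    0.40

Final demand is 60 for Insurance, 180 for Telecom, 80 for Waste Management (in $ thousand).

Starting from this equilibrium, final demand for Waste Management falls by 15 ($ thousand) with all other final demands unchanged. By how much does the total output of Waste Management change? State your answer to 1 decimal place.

I − A =
  [   1.00    -0.30    -0.45]
  [  -0.25     0.90     0.00]
  [  -0.30    -0.10     0.60]
Cofactors of I−A, C_ij = (−1)^(i+j)·(minor ij) (rows/columns in the sector order above):
  C_11 = (0.90)(0.60) − (0.00)(-0.10) = 0.5400
  C_12 = −[(-0.25)(0.60) − (0.00)(-0.30)] = 0.1500
  C_13 = (-0.25)(-0.10) − (0.90)(-0.30) = 0.2950
  C_21 = −[(-0.30)(0.60) − (-0.45)(-0.10)] = 0.2250
  C_22 = (1.00)(0.60) − (-0.45)(-0.30) = 0.4650
  C_23 = −[(1.00)(-0.10) − (-0.30)(-0.30)] = 0.1900
  C_31 = (-0.30)(0.00) − (-0.45)(0.90) = 0.4050
  C_32 = −[(1.00)(0.00) − (-0.45)(-0.25)] = 0.1125
  C_33 = (1.00)(0.90) − (-0.30)(-0.25) = 0.8250
det(I−A) = Σ_j (I−A)_1j·C_1j = (1.00)(0.5400) + (-0.30)(0.1500) + (-0.45)(0.2950) = 0.36225
adj(I−A) = Cᵀ =
  [ 0.5400   0.2250   0.4050]
  [ 0.1500   0.4650   0.1125]
  [ 0.2950   0.1900   0.8250]
(I − A)⁻¹ = adj(I−A) / det(I−A) ≈
  [   1.4907     0.6211     1.1180]
  [   0.4141     1.2836     0.3106]
  [   0.8144     0.5245     2.2774]
Δx = (I − A)⁻¹ Δd with Δd having -15 in the Waste Management component and 0 elsewhere.
So Δx_W = L_WW · (-15), where L_WW = adj(I−A)_WW / det(I−A) = 0.8250 / 0.36225.
Δx_W = 0.8250 × (-15) / 0.36225 = -12.375 / 0.36225 ≈ -34.2.

Δx_W = -34.2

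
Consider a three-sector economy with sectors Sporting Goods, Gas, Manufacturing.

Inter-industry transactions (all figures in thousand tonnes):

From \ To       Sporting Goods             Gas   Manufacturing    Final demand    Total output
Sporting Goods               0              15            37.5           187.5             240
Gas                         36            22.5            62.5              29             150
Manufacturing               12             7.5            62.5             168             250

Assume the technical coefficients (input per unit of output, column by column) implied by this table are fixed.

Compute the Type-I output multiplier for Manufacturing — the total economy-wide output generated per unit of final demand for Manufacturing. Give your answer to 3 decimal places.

m_3 = 2.083

Technical coefficients a_ij = z_ij / X_j:
  a_11 = 0/240 = 0.00, a_21 = 36/240 = 0.15, a_31 = 12/240 = 0.05
  a_12 = 15/150 = 0.10, a_22 = 22.5/150 = 0.15, a_32 = 7.5/150 = 0.05
  a_13 = 37.5/250 = 0.15, a_23 = 62.5/250 = 0.25, a_33 = 62.5/250 = 0.25
I − A =
  [   1.00    -0.10    -0.15]
  [  -0.15     0.85    -0.25]
  [  -0.05    -0.05     0.75]
Cofactors of I−A, C_ij = (−1)^(i+j)·(minor ij) (rows/columns in the sector order above):
  C_11 = (0.85)(0.75) − (-0.25)(-0.05) = 0.6250
  C_12 = −[(-0.15)(0.75) − (-0.25)(-0.05)] = 0.1250
  C_13 = (-0.15)(-0.05) − (0.85)(-0.05) = 0.0500
  C_21 = −[(-0.10)(0.75) − (-0.15)(-0.05)] = 0.0825
  C_22 = (1.00)(0.75) − (-0.15)(-0.05) = 0.7425
  C_23 = −[(1.00)(-0.05) − (-0.10)(-0.05)] = 0.0550
  C_31 = (-0.10)(-0.25) − (-0.15)(0.85) = 0.1525
  C_32 = −[(1.00)(-0.25) − (-0.15)(-0.15)] = 0.2725
  C_33 = (1.00)(0.85) − (-0.10)(-0.15) = 0.8350
det(I−A) = Σ_j (I−A)_1j·C_1j = (1.00)(0.6250) + (-0.10)(0.1250) + (-0.15)(0.0500) = 0.6050
adj(I−A) = Cᵀ =
  [ 0.6250   0.0825   0.1525]
  [ 0.1250   0.7425   0.2725]
  [ 0.0500   0.0550   0.8350]
(I − A)⁻¹ = adj(I−A) / det(I−A) ≈
  [   1.0331     0.1364     0.2521]
  [   0.2066     1.2273     0.4504]
  [   0.0826     0.0909     1.3802]
The output multiplier for sector j is the column-j sum of the Leontief inverse (I − A)⁻¹ = adj(I−A) / det(I−A).
Column 3 of adj(I−A): (0.1525, 0.2725, 0.8350); det(I−A) = 0.6050.
m_3 = (0.1525 + 0.2725 + 0.8350) / 0.6050 = 1.26 / 0.6050 ≈ 2.083.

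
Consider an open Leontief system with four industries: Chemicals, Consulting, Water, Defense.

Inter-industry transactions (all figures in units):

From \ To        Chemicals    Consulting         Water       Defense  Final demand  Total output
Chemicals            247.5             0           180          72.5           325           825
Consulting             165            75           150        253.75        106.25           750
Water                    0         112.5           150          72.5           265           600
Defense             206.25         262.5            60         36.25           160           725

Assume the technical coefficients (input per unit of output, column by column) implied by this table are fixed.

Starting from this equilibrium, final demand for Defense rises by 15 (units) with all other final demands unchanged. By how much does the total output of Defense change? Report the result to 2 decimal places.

Technical coefficients a_ij = z_ij / X_j:
  a_11 = 247.5/825 = 0.30, a_21 = 165/825 = 0.20, a_31 = 0/825 = 0.00, a_41 = 206.25/825 = 0.25
  a_12 = 0/750 = 0.00, a_22 = 75/750 = 0.10, a_32 = 112.5/750 = 0.15, a_42 = 262.5/750 = 0.35
  a_13 = 180/600 = 0.30, a_23 = 150/600 = 0.25, a_33 = 150/600 = 0.25, a_43 = 60/600 = 0.10
  a_14 = 72.5/725 = 0.10, a_24 = 253.75/725 = 0.35, a_34 = 72.5/725 = 0.10, a_44 = 36.25/725 = 0.05
I − A =
  [   0.70     0.00    -0.30    -0.10]
  [  -0.20     0.90    -0.25    -0.35]
  [   0.00    -0.15     0.75    -0.10]
  [  -0.25    -0.35    -0.10     0.95]
Compute the cofactors C_ij = (−1)^(i+j)·(3×3 minor ij) of I−A; the adjugate is their transpose:
adj(I−A) = Cᵀ =
  [ 0.490750   0.081000   0.237500   0.106500]
  [ 0.212375   0.465500   0.269750   0.222250]
  [ 0.071125   0.120500   0.483250   0.102750]
  [ 0.214875   0.205500   0.212750   0.437250]
det(I−A) = Σ_j (I−A)_1j·C_1j = (0.70)(0.490750) + (0.00)(0.212375) + (-0.30)(0.071125) + (-0.10)(0.214875) = 0.3007
(I − A)⁻¹ = adj(I−A) / det(I−A) ≈
  [   1.6320     0.2694     0.7898     0.3542]
  [   0.7063     1.5481     0.8971     0.7391]
  [   0.2365     0.4007     1.6071     0.3417]
  [   0.7146     0.6834     0.7075     1.4541]
Δx = (I − A)⁻¹ Δd with Δd having +15 in the Defense component and 0 elsewhere.
So Δx_4 = L_44 · (+15), where L_44 = adj(I−A)_44 / det(I−A) = 0.437250 / 0.3007.
Δx_4 = 0.437250 × (+15) / 0.3007 = 6.55875 / 0.3007 ≈ 21.81.

Δx_4 = 21.81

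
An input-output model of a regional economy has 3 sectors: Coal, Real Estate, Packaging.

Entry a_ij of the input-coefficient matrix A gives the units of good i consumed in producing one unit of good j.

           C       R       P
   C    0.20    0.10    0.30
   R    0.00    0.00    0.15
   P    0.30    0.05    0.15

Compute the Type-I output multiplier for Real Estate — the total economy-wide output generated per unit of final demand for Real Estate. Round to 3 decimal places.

I − A =
  [   0.80    -0.10    -0.30]
  [   0.00     1.00    -0.15]
  [  -0.30    -0.05     0.85]
Cofactors of I−A, C_ij = (−1)^(i+j)·(minor ij) (rows/columns in the sector order above):
  C_11 = (1.00)(0.85) − (-0.15)(-0.05) = 0.8425
  C_12 = −[(0.00)(0.85) − (-0.15)(-0.30)] = 0.0450
  C_13 = (0.00)(-0.05) − (1.00)(-0.30) = 0.3000
  C_21 = −[(-0.10)(0.85) − (-0.30)(-0.05)] = 0.1000
  C_22 = (0.80)(0.85) − (-0.30)(-0.30) = 0.5900
  C_23 = −[(0.80)(-0.05) − (-0.10)(-0.30)] = 0.0700
  C_31 = (-0.10)(-0.15) − (-0.30)(1.00) = 0.3150
  C_32 = −[(0.80)(-0.15) − (-0.30)(0.00)] = 0.1200
  C_33 = (0.80)(1.00) − (-0.10)(0.00) = 0.8000
det(I−A) = Σ_j (I−A)_1j·C_1j = (0.80)(0.8425) + (-0.10)(0.0450) + (-0.30)(0.3000) = 0.5795
adj(I−A) = Cᵀ =
  [ 0.8425   0.1000   0.3150]
  [ 0.0450   0.5900   0.1200]
  [ 0.3000   0.0700   0.8000]
(I − A)⁻¹ = adj(I−A) / det(I−A) ≈
  [   1.4538     0.1726     0.5436]
  [   0.0777     1.0181     0.2071]
  [   0.5177     0.1208     1.3805]
The output multiplier for sector j is the column-j sum of the Leontief inverse (I − A)⁻¹ = adj(I−A) / det(I−A).
Column R of adj(I−A): (0.1000, 0.5900, 0.0700); det(I−A) = 0.5795.
m_R = (0.1000 + 0.5900 + 0.0700) / 0.5795 = 0.76 / 0.5795 ≈ 1.311.

m_R = 1.311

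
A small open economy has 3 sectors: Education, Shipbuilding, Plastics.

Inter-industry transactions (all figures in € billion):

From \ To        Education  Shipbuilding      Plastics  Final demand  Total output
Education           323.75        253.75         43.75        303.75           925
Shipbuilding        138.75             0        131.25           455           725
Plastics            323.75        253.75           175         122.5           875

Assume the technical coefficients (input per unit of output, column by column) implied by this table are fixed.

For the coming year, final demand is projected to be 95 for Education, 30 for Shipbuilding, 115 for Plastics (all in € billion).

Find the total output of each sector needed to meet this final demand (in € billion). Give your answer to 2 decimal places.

x_E = 226.27, x_S = 107.40, x_P = 289.73

Technical coefficients a_ij = z_ij / X_j:
  a_EE = 323.75/925 = 0.35, a_SE = 138.75/925 = 0.15, a_PE = 323.75/925 = 0.35
  a_ES = 253.75/725 = 0.35, a_SS = 0/725 = 0.00, a_PS = 253.75/725 = 0.35
  a_EP = 43.75/875 = 0.05, a_SP = 131.25/875 = 0.15, a_PP = 175/875 = 0.20
I − A =
  [   0.65    -0.35    -0.05]
  [  -0.15     1.00    -0.15]
  [  -0.35    -0.35     0.80]
Cofactors of I−A, C_ij = (−1)^(i+j)·(minor ij) (rows/columns in the sector order above):
  C_11 = (1.00)(0.80) − (-0.15)(-0.35) = 0.7475
  C_12 = −[(-0.15)(0.80) − (-0.15)(-0.35)] = 0.1725
  C_13 = (-0.15)(-0.35) − (1.00)(-0.35) = 0.4025
  C_21 = −[(-0.35)(0.80) − (-0.05)(-0.35)] = 0.2975
  C_22 = (0.65)(0.80) − (-0.05)(-0.35) = 0.5025
  C_23 = −[(0.65)(-0.35) − (-0.35)(-0.35)] = 0.3500
  C_31 = (-0.35)(-0.15) − (-0.05)(1.00) = 0.1025
  C_32 = −[(0.65)(-0.15) − (-0.05)(-0.15)] = 0.1050
  C_33 = (0.65)(1.00) − (-0.35)(-0.15) = 0.5975
det(I−A) = Σ_j (I−A)_1j·C_1j = (0.65)(0.7475) + (-0.35)(0.1725) + (-0.05)(0.4025) = 0.405375
adj(I−A) = Cᵀ =
  [ 0.7475   0.2975   0.1025]
  [ 0.1725   0.5025   0.1050]
  [ 0.4025   0.3500   0.5975]
(I − A)⁻¹ = adj(I−A) / det(I−A) ≈
  [   1.8440     0.7339     0.2529]
  [   0.4255     1.2396     0.2590]
  [   0.9929     0.8634     1.4739]
x = (I − A)⁻¹ d = adj(I−A)·d / det(I−A), with det(I−A) = 0.405375:
  x_E = (0.7475·95 + 0.2975·30 + 0.1025·115) / 0.405375 = 91.725 / 0.405375 ≈ 226.27
  x_S = (0.1725·95 + 0.5025·30 + 0.1050·115) / 0.405375 = 43.5375 / 0.405375 ≈ 107.40
  x_P = (0.4025·95 + 0.3500·30 + 0.5975·115) / 0.405375 = 117.45 / 0.405375 ≈ 289.73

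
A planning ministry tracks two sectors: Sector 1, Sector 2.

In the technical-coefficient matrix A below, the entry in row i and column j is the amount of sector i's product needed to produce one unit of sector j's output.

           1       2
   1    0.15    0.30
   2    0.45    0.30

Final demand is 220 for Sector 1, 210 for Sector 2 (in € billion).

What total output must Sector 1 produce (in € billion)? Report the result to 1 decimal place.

I − A =
  [   0.85    -0.30]
  [  -0.45     0.70]
det(I−A) = (0.85)(0.70) − (-0.30)(-0.45) = 0.4600
adj(I−A) = [[0.70, 0.30], [0.45, 0.85]]
(I − A)⁻¹ = adj(I−A) / det(I−A) ≈
  [   1.5217     0.6522]
  [   0.9783     1.8478]
x = (I − A)⁻¹ d = adj(I−A)·d / det(I−A), with det(I−A) = 0.4600:
  x_1 = (0.70·220 + 0.30·210) / 0.4600 = 217.00 / 0.4600 ≈ 471.7
  x_2 = (0.45·220 + 0.85·210) / 0.4600 = 277.50 / 0.4600 ≈ 603.3

x_1 = 471.7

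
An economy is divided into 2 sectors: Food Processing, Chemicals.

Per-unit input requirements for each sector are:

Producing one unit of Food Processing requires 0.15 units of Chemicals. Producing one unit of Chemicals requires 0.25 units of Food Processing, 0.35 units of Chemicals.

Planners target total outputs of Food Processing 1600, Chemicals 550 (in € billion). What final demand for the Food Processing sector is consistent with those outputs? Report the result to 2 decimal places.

I − A =
  [   1.00    -0.25]
  [  -0.15     0.65]
d = (I − A) x:
  d_F = (+1.00)·1600 + (-0.25)·550 = 1462.50
  d_C = (-0.15)·1600 + (+0.65)·550 = 117.50

d_F = 1462.50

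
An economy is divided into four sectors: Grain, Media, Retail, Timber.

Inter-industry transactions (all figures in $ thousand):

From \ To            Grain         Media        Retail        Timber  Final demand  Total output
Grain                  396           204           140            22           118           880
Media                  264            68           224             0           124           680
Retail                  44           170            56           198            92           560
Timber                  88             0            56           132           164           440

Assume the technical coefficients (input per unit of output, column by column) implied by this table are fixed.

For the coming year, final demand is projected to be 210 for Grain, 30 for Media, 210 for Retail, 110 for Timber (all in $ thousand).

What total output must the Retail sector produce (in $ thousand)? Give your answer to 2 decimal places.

x_R = 709.95

Technical coefficients a_ij = z_ij / X_j:
  a_GG = 396/880 = 0.45, a_MG = 264/880 = 0.30, a_RG = 44/880 = 0.05, a_TG = 88/880 = 0.10
  a_GM = 204/680 = 0.30, a_MM = 68/680 = 0.10, a_RM = 170/680 = 0.25, a_TM = 0/680 = 0.00
  a_GR = 140/560 = 0.25, a_MR = 224/560 = 0.40, a_RR = 56/560 = 0.10, a_TR = 56/560 = 0.10
  a_GT = 22/440 = 0.05, a_MT = 0/440 = 0.00, a_RT = 198/440 = 0.45, a_TT = 132/440 = 0.30
I − A =
  [   0.55    -0.30    -0.25    -0.05]
  [  -0.30     0.90    -0.40     0.00]
  [  -0.05    -0.25     0.90    -0.45]
  [  -0.10     0.00    -0.10     0.70]
Compute the cofactors C_ij = (−1)^(i+j)·(3×3 minor ij) of I−A; the adjugate is their transpose:
adj(I−A) = Cᵀ =
  [ 0.45650   0.22050   0.24600   0.19075]
  [ 0.20750   0.29700   0.20600   0.14725]
  [ 0.12450   0.11900   0.27900   0.18825]
  [ 0.08300   0.04850   0.07500   0.27350]
det(I−A) = Σ_j (I−A)_1j·C_1j = (0.55)(0.45650) + (-0.30)(0.20750) + (-0.25)(0.12450) + (-0.05)(0.08300) = 0.15355
(I − A)⁻¹ = adj(I−A) / det(I−A) ≈
  [   2.9730     1.4360     1.6021     1.2423]
  [   1.3514     1.9342     1.3416     0.9590]
  [   0.8108     0.7750     1.8170     1.2260]
  [   0.5405     0.3159     0.4884     1.7812]
x = (I − A)⁻¹ d = adj(I−A)·d / det(I−A), with det(I−A) = 0.15355:
  x_G = (0.45650·210 + 0.22050·30 + 0.24600·210 + 0.19075·110) / 0.15355 = 175.1225 / 0.15355 ≈ 1140.49
  x_M = (0.20750·210 + 0.29700·30 + 0.20600·210 + 0.14725·110) / 0.15355 = 111.9425 / 0.15355 ≈ 729.03
  x_R = (0.12450·210 + 0.11900·30 + 0.27900·210 + 0.18825·110) / 0.15355 = 109.0125 / 0.15355 ≈ 709.95
  x_T = (0.08300·210 + 0.04850·30 + 0.07500·210 + 0.27350·110) / 0.15355 = 64.72 / 0.15355 ≈ 421.49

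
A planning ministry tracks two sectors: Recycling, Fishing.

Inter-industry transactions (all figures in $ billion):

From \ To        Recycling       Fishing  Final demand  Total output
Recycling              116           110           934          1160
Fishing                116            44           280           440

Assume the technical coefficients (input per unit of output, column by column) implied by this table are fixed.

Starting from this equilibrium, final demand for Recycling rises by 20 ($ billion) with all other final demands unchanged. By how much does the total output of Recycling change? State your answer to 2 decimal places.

Technical coefficients a_ij = z_ij / X_j:
  a_11 = 116/1160 = 0.10, a_21 = 116/1160 = 0.10
  a_12 = 110/440 = 0.25, a_22 = 44/440 = 0.10
I − A =
  [   0.90    -0.25]
  [  -0.10     0.90]
det(I−A) = (0.90)(0.90) − (-0.25)(-0.10) = 0.7850
adj(I−A) = [[0.90, 0.25], [0.10, 0.90]]
(I − A)⁻¹ = adj(I−A) / det(I−A) ≈
  [   1.1465     0.3185]
  [   0.1274     1.1465]
Δx = (I − A)⁻¹ Δd with Δd having +20 in the Recycling component and 0 elsewhere.
So Δx_1 = L_11 · (+20), where L_11 = adj(I−A)_11 / det(I−A) = 0.90 / 0.7850.
Δx_1 = 0.90 × (+20) / 0.7850 = 18.00 / 0.7850 ≈ 22.93.

Δx_1 = 22.93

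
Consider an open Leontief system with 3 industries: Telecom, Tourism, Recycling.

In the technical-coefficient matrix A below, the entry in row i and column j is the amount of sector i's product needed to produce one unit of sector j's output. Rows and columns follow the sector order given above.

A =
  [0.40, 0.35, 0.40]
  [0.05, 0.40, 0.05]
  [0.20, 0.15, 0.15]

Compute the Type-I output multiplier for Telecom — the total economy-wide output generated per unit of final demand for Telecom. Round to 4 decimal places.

I − A =
  [   0.60    -0.35    -0.40]
  [  -0.05     0.60    -0.05]
  [  -0.20    -0.15     0.85]
Cofactors of I−A, C_ij = (−1)^(i+j)·(minor ij) (rows/columns in the sector order above):
  C_11 = (0.60)(0.85) − (-0.05)(-0.15) = 0.5025
  C_12 = −[(-0.05)(0.85) − (-0.05)(-0.20)] = 0.0525
  C_13 = (-0.05)(-0.15) − (0.60)(-0.20) = 0.1275
  C_21 = −[(-0.35)(0.85) − (-0.40)(-0.15)] = 0.3575
  C_22 = (0.60)(0.85) − (-0.40)(-0.20) = 0.4300
  C_23 = −[(0.60)(-0.15) − (-0.35)(-0.20)] = 0.1600
  C_31 = (-0.35)(-0.05) − (-0.40)(0.60) = 0.2575
  C_32 = −[(0.60)(-0.05) − (-0.40)(-0.05)] = 0.0500
  C_33 = (0.60)(0.60) − (-0.35)(-0.05) = 0.3425
det(I−A) = Σ_j (I−A)_1j·C_1j = (0.60)(0.5025) + (-0.35)(0.0525) + (-0.40)(0.1275) = 0.232125
adj(I−A) = Cᵀ =
  [ 0.5025   0.3575   0.2575]
  [ 0.0525   0.4300   0.0500]
  [ 0.1275   0.1600   0.3425]
(I − A)⁻¹ = adj(I−A) / det(I−A) ≈
  [   2.16478     1.54012     1.10932]
  [   0.22617     1.85245     0.21540]
  [   0.54927     0.68928     1.47550]
The output multiplier for sector j is the column-j sum of the Leontief inverse (I − A)⁻¹ = adj(I−A) / det(I−A).
Column 1 of adj(I−A): (0.5025, 0.0525, 0.1275); det(I−A) = 0.232125.
m_1 = (0.5025 + 0.0525 + 0.1275) / 0.232125 = 0.6825 / 0.232125 ≈ 2.9402.

m_1 = 2.9402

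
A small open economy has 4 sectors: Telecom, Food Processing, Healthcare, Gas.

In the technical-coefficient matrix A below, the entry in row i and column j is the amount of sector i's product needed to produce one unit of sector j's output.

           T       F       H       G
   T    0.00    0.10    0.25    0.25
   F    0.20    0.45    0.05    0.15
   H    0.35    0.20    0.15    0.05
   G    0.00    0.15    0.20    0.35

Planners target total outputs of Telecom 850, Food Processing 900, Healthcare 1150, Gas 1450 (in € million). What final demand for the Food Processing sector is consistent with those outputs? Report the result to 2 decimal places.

I − A =
  [   1.00    -0.10    -0.25    -0.25]
  [  -0.20     0.55    -0.05    -0.15]
  [  -0.35    -0.20     0.85    -0.05]
  [   0.00    -0.15    -0.20     0.65]
d = (I − A) x:
  d_T = (+1.00)·850 + (-0.10)·900 + (-0.25)·1150 + (-0.25)·1450 = 110.00
  d_F = (-0.20)·850 + (+0.55)·900 + (-0.05)·1150 + (-0.15)·1450 = 50.00
  d_H = (-0.35)·850 + (-0.20)·900 + (+0.85)·1150 + (-0.05)·1450 = 427.50
  d_G = (+0.00)·850 + (-0.15)·900 + (-0.20)·1150 + (+0.65)·1450 = 577.50

d_F = 50.00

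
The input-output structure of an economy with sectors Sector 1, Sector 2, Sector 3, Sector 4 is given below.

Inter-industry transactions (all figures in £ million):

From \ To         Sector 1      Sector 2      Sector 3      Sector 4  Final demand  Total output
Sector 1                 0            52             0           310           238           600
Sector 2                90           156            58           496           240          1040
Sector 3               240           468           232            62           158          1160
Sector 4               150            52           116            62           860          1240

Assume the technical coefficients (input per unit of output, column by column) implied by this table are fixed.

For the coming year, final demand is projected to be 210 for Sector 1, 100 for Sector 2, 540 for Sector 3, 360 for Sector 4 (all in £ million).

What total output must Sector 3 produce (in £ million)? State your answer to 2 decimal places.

Technical coefficients a_ij = z_ij / X_j:
  a_11 = 0/600 = 0.00, a_21 = 90/600 = 0.15, a_31 = 240/600 = 0.40, a_41 = 150/600 = 0.25
  a_12 = 52/1040 = 0.05, a_22 = 156/1040 = 0.15, a_32 = 468/1040 = 0.45, a_42 = 52/1040 = 0.05
  a_13 = 0/1160 = 0.00, a_23 = 58/1160 = 0.05, a_33 = 232/1160 = 0.20, a_43 = 116/1160 = 0.10
  a_14 = 310/1240 = 0.25, a_24 = 496/1240 = 0.40, a_34 = 62/1240 = 0.05, a_44 = 62/1240 = 0.05
I − A =
  [   1.00    -0.05     0.00    -0.25]
  [  -0.15     0.85    -0.05    -0.40]
  [  -0.40    -0.45     0.80    -0.05]
  [  -0.25    -0.05    -0.10     0.95]
Compute the cofactors C_ij = (−1)^(i+j)·(3×3 minor ij) of I−A; the adjugate is their transpose:
adj(I−A) = Cᵀ =
  [ 0.586250   0.059000   0.026250   0.180500]
  [ 0.228875   0.695000   0.088125   0.357500]
  [ 0.435125   0.426500   0.720375   0.332000]
  [ 0.212125   0.097000   0.087375   0.650500]
det(I−A) = Σ_j (I−A)_1j·C_1j = (1.00)(0.586250) + (-0.05)(0.228875) + (0.00)(0.435125) + (-0.25)(0.212125) = 0.521775
(I − A)⁻¹ = adj(I−A) / det(I−A) ≈
  [   1.1236     0.1131     0.0503     0.3459]
  [   0.4386     1.3320     0.1689     0.6852]
  [   0.8339     0.8174     1.3806     0.6363]
  [   0.4065     0.1859     0.1675     1.2467]
x = (I − A)⁻¹ d = adj(I−A)·d / det(I−A), with det(I−A) = 0.521775:
  x_1 = (0.586250·210 + 0.059000·100 + 0.026250·540 + 0.180500·360) / 0.521775 = 208.1675 / 0.521775 ≈ 398.96
  x_2 = (0.228875·210 + 0.695000·100 + 0.088125·540 + 0.357500·360) / 0.521775 = 293.85125 / 0.521775 ≈ 563.18
  x_3 = (0.435125·210 + 0.426500·100 + 0.720375·540 + 0.332000·360) / 0.521775 = 642.54875 / 0.521775 ≈ 1231.47
  x_4 = (0.212125·210 + 0.097000·100 + 0.087375·540 + 0.650500·360) / 0.521775 = 335.60875 / 0.521775 ≈ 643.21

x_3 = 1231.47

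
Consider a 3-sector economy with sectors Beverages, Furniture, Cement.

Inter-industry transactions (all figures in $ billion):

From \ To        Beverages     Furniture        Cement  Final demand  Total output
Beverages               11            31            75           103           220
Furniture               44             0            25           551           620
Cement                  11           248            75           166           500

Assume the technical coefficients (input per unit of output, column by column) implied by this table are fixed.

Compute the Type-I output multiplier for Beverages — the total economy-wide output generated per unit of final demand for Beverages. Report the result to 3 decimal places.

Technical coefficients a_ij = z_ij / X_j:
  a_BB = 11/220 = 0.05, a_FB = 44/220 = 0.20, a_CB = 11/220 = 0.05
  a_BF = 31/620 = 0.05, a_FF = 0/620 = 0.00, a_CF = 248/620 = 0.40
  a_BC = 75/500 = 0.15, a_FC = 25/500 = 0.05, a_CC = 75/500 = 0.15
I − A =
  [   0.95    -0.05    -0.15]
  [  -0.20     1.00    -0.05]
  [  -0.05    -0.40     0.85]
Cofactors of I−A, C_ij = (−1)^(i+j)·(minor ij) (rows/columns in the sector order above):
  C_11 = (1.00)(0.85) − (-0.05)(-0.40) = 0.8300
  C_12 = −[(-0.20)(0.85) − (-0.05)(-0.05)] = 0.1725
  C_13 = (-0.20)(-0.40) − (1.00)(-0.05) = 0.1300
  C_21 = −[(-0.05)(0.85) − (-0.15)(-0.40)] = 0.1025
  C_22 = (0.95)(0.85) − (-0.15)(-0.05) = 0.8000
  C_23 = −[(0.95)(-0.40) − (-0.05)(-0.05)] = 0.3825
  C_31 = (-0.05)(-0.05) − (-0.15)(1.00) = 0.1525
  C_32 = −[(0.95)(-0.05) − (-0.15)(-0.20)] = 0.0775
  C_33 = (0.95)(1.00) − (-0.05)(-0.20) = 0.9400
det(I−A) = Σ_j (I−A)_1j·C_1j = (0.95)(0.8300) + (-0.05)(0.1725) + (-0.15)(0.1300) = 0.760375
adj(I−A) = Cᵀ =
  [ 0.8300   0.1025   0.1525]
  [ 0.1725   0.8000   0.0775]
  [ 0.1300   0.3825   0.9400]
(I − A)⁻¹ = adj(I−A) / det(I−A) ≈
  [   1.0916     0.1348     0.2006]
  [   0.2269     1.0521     0.1019]
  [   0.1710     0.5030     1.2362]
The output multiplier for sector j is the column-j sum of the Leontief inverse (I − A)⁻¹ = adj(I−A) / det(I−A).
Column B of adj(I−A): (0.8300, 0.1725, 0.1300); det(I−A) = 0.760375.
m_B = (0.8300 + 0.1725 + 0.1300) / 0.760375 = 1.1325 / 0.760375 ≈ 1.489.

m_B = 1.489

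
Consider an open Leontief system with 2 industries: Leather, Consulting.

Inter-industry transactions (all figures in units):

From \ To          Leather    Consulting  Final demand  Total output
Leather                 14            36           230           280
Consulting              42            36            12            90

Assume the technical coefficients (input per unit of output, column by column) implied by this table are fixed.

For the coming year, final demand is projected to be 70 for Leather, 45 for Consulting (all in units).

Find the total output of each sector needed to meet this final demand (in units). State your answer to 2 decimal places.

Technical coefficients a_ij = z_ij / X_j:
  a_LL = 14/280 = 0.05, a_CL = 42/280 = 0.15
  a_LC = 36/90 = 0.40, a_CC = 36/90 = 0.40
I − A =
  [   0.95    -0.40]
  [  -0.15     0.60]
det(I−A) = (0.95)(0.60) − (-0.40)(-0.15) = 0.5100
adj(I−A) = [[0.60, 0.40], [0.15, 0.95]]
(I − A)⁻¹ = adj(I−A) / det(I−A) ≈
  [   1.1765     0.7843]
  [   0.2941     1.8627]
x = (I − A)⁻¹ d = adj(I−A)·d / det(I−A), with det(I−A) = 0.5100:
  x_L = (0.60·70 + 0.40·45) / 0.5100 = 60.00 / 0.5100 ≈ 117.65
  x_C = (0.15·70 + 0.95·45) / 0.5100 = 53.25 / 0.5100 ≈ 104.41

x_L = 117.65, x_C = 104.41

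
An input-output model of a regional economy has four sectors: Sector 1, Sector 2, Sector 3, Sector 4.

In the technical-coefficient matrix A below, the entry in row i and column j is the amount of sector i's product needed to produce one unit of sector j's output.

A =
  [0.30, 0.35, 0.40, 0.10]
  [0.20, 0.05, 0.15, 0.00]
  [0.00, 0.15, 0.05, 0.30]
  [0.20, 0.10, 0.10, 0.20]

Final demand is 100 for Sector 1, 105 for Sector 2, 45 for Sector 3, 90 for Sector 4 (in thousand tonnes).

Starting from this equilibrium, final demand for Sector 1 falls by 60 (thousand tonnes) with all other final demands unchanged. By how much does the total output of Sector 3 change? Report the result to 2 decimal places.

Δx_3 = -14.47

I − A =
  [   0.70    -0.35    -0.40    -0.10]
  [  -0.20     0.95    -0.15     0.00]
  [   0.00    -0.15     0.95    -0.30]
  [  -0.20    -0.10    -0.10     0.80]
Compute the cofactors C_ij = (−1)^(i+j)·(3×3 minor ij) of I−A; the adjugate is their transpose:
adj(I−A) = Cᵀ =
  [ 0.67100   0.32650   0.35700   0.21775]
  [ 0.15500   0.46800   0.14700   0.07450]
  [ 0.08700   0.12300   0.45500   0.18150]
  [ 0.19800   0.15550   0.16450   0.53750]
det(I−A) = Σ_j (I−A)_1j·C_1j = (0.70)(0.67100) + (-0.35)(0.15500) + (-0.40)(0.08700) + (-0.10)(0.19800) = 0.36085
(I − A)⁻¹ = adj(I−A) / det(I−A) ≈
  [   1.8595     0.9048     0.9893     0.6034]
  [   0.4295     1.2969     0.4074     0.2065]
  [   0.2411     0.3409     1.2609     0.5030]
  [   0.5487     0.4309     0.4559     1.4895]
Δx = (I − A)⁻¹ Δd with Δd having -60 in the Sector 1 component and 0 elsewhere.
So Δx_3 = L_31 · (-60), where L_31 = adj(I−A)_31 / det(I−A) = 0.08700 / 0.36085.
Δx_3 = 0.08700 × (-60) / 0.36085 = -5.22 / 0.36085 ≈ -14.47.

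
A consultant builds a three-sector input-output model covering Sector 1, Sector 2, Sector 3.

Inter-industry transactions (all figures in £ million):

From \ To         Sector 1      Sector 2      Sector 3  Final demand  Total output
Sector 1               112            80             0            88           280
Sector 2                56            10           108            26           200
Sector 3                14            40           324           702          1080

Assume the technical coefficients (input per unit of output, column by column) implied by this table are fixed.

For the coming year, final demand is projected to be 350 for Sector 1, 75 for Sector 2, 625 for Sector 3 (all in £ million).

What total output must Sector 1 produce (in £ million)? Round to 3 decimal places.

Technical coefficients a_ij = z_ij / X_j:
  a_11 = 112/280 = 0.40, a_21 = 56/280 = 0.20, a_31 = 14/280 = 0.05
  a_12 = 80/200 = 0.40, a_22 = 10/200 = 0.05, a_32 = 40/200 = 0.20
  a_13 = 0/1080 = 0.00, a_23 = 108/1080 = 0.10, a_33 = 324/1080 = 0.30
I − A =
  [   0.60    -0.40     0.00]
  [  -0.20     0.95    -0.10]
  [  -0.05    -0.20     0.70]
Cofactors of I−A, C_ij = (−1)^(i+j)·(minor ij) (rows/columns in the sector order above):
  C_11 = (0.95)(0.70) − (-0.10)(-0.20) = 0.6450
  C_12 = −[(-0.20)(0.70) − (-0.10)(-0.05)] = 0.1450
  C_13 = (-0.20)(-0.20) − (0.95)(-0.05) = 0.0875
  C_21 = −[(-0.40)(0.70) − (0.00)(-0.20)] = 0.2800
  C_22 = (0.60)(0.70) − (0.00)(-0.05) = 0.4200
  C_23 = −[(0.60)(-0.20) − (-0.40)(-0.05)] = 0.1400
  C_31 = (-0.40)(-0.10) − (0.00)(0.95) = 0.0400
  C_32 = −[(0.60)(-0.10) − (0.00)(-0.20)] = 0.0600
  C_33 = (0.60)(0.95) − (-0.40)(-0.20) = 0.4900
det(I−A) = Σ_j (I−A)_1j·C_1j = (0.60)(0.6450) + (-0.40)(0.1450) + (0.00)(0.0875) = 0.3290
adj(I−A) = Cᵀ =
  [ 0.6450   0.2800   0.0400]
  [ 0.1450   0.4200   0.0600]
  [ 0.0875   0.1400   0.4900]
(I − A)⁻¹ = adj(I−A) / det(I−A) ≈
  [   1.9605     0.8511     0.1216]
  [   0.4407     1.2766     0.1824]
  [   0.2660     0.4255     1.4894]
x = (I − A)⁻¹ d = adj(I−A)·d / det(I−A), with det(I−A) = 0.3290:
  x_1 = (0.6450·350 + 0.2800·75 + 0.0400·625) / 0.3290 = 271.75 / 0.3290 ≈ 825.988
  x_2 = (0.1450·350 + 0.4200·75 + 0.0600·625) / 0.3290 = 119.75 / 0.3290 ≈ 363.982
  x_3 = (0.0875·350 + 0.1400·75 + 0.4900·625) / 0.3290 = 347.375 / 0.3290 ≈ 1055.851

x_1 = 825.988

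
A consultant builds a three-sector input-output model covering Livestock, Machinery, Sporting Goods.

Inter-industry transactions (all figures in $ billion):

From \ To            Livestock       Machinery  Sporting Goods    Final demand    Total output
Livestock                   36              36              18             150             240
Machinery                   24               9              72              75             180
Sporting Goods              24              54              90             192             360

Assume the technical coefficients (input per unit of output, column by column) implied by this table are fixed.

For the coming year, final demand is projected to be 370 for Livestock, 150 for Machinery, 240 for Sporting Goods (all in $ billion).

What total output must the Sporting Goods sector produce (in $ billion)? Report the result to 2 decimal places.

Technical coefficients a_ij = z_ij / X_j:
  a_LL = 36/240 = 0.15, a_ML = 24/240 = 0.10, a_SL = 24/240 = 0.10
  a_LM = 36/180 = 0.20, a_MM = 9/180 = 0.05, a_SM = 54/180 = 0.30
  a_LS = 18/360 = 0.05, a_MS = 72/360 = 0.20, a_SS = 90/360 = 0.25
I − A =
  [   0.85    -0.20    -0.05]
  [  -0.10     0.95    -0.20]
  [  -0.10    -0.30     0.75]
Cofactors of I−A, C_ij = (−1)^(i+j)·(minor ij) (rows/columns in the sector order above):
  C_11 = (0.95)(0.75) − (-0.20)(-0.30) = 0.6525
  C_12 = −[(-0.10)(0.75) − (-0.20)(-0.10)] = 0.0950
  C_13 = (-0.10)(-0.30) − (0.95)(-0.10) = 0.1250
  C_21 = −[(-0.20)(0.75) − (-0.05)(-0.30)] = 0.1650
  C_22 = (0.85)(0.75) − (-0.05)(-0.10) = 0.6325
  C_23 = −[(0.85)(-0.30) − (-0.20)(-0.10)] = 0.2750
  C_31 = (-0.20)(-0.20) − (-0.05)(0.95) = 0.0875
  C_32 = −[(0.85)(-0.20) − (-0.05)(-0.10)] = 0.1750
  C_33 = (0.85)(0.95) − (-0.20)(-0.10) = 0.7875
det(I−A) = Σ_j (I−A)_1j·C_1j = (0.85)(0.6525) + (-0.20)(0.0950) + (-0.05)(0.1250) = 0.529375
adj(I−A) = Cᵀ =
  [ 0.6525   0.1650   0.0875]
  [ 0.0950   0.6325   0.1750]
  [ 0.1250   0.2750   0.7875]
(I − A)⁻¹ = adj(I−A) / det(I−A) ≈
  [   1.2326     0.3117     0.1653]
  [   0.1795     1.1948     0.3306]
  [   0.2361     0.5195     1.4876]
x = (I − A)⁻¹ d = adj(I−A)·d / det(I−A), with det(I−A) = 0.529375:
  x_L = (0.6525·370 + 0.1650·150 + 0.0875·240) / 0.529375 = 287.175 / 0.529375 ≈ 542.48
  x_M = (0.0950·370 + 0.6325·150 + 0.1750·240) / 0.529375 = 172.025 / 0.529375 ≈ 324.96
  x_S = (0.1250·370 + 0.2750·150 + 0.7875·240) / 0.529375 = 276.50 / 0.529375 ≈ 522.31

x_S = 522.31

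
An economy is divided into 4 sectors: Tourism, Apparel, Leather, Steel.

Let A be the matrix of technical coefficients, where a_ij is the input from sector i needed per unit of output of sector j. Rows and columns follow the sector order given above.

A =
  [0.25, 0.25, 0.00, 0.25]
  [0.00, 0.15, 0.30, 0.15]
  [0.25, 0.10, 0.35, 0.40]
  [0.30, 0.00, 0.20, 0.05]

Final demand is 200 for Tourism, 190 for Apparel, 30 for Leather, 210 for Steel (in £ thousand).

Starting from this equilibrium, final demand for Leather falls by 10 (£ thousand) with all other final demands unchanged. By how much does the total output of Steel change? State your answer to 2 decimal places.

Δx_4 = -6.43

I − A =
  [   0.75    -0.25     0.00    -0.25]
  [   0.00     0.85    -0.30    -0.15]
  [  -0.25    -0.10     0.65    -0.40]
  [  -0.30     0.00    -0.20     0.95]
Compute the cofactors C_ij = (−1)^(i+j)·(3×3 minor ij) of I−A; the adjugate is their transpose:
adj(I−A) = Cᵀ =
  [ 0.425375   0.139375   0.121250   0.185000]
  [ 0.144000   0.341875   0.213750   0.181875]
  [ 0.308375   0.153125   0.530625   0.328750]
  [ 0.199250   0.076250   0.150000   0.373125]
det(I−A) = Σ_j (I−A)_1j·C_1j = (0.75)(0.425375) + (-0.25)(0.144000) + (0.00)(0.308375) + (-0.25)(0.199250) = 0.23321875
(I − A)⁻¹ = adj(I−A) / det(I−A) ≈
  [   1.8239     0.5976     0.5199     0.7932]
  [   0.6174     1.4659     0.9165     0.7798]
  [   1.3223     0.6566     2.2752     1.4096]
  [   0.8543     0.3269     0.6432     1.5999]
Δx = (I − A)⁻¹ Δd with Δd having -10 in the Leather component and 0 elsewhere.
So Δx_4 = L_43 · (-10), where L_43 = adj(I−A)_43 / det(I−A) = 0.150000 / 0.23321875.
Δx_4 = 0.150000 × (-10) / 0.23321875 = -1.50 / 0.23321875 ≈ -6.43.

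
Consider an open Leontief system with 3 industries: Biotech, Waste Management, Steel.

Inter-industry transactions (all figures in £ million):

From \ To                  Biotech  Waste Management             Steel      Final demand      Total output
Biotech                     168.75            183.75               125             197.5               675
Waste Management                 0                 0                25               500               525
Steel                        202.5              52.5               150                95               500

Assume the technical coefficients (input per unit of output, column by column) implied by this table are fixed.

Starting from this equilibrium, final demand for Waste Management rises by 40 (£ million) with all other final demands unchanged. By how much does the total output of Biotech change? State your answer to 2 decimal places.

Technical coefficients a_ij = z_ij / X_j:
  a_BB = 168.75/675 = 0.25, a_WB = 0/675 = 0.00, a_SB = 202.5/675 = 0.30
  a_BW = 183.75/525 = 0.35, a_WW = 0/525 = 0.00, a_SW = 52.5/525 = 0.10
  a_BS = 125/500 = 0.25, a_WS = 25/500 = 0.05, a_SS = 150/500 = 0.30
I − A =
  [   0.75    -0.35    -0.25]
  [   0.00     1.00    -0.05]
  [  -0.30    -0.10     0.70]
Cofactors of I−A, C_ij = (−1)^(i+j)·(minor ij) (rows/columns in the sector order above):
  C_11 = (1.00)(0.70) − (-0.05)(-0.10) = 0.6950
  C_12 = −[(0.00)(0.70) − (-0.05)(-0.30)] = 0.0150
  C_13 = (0.00)(-0.10) − (1.00)(-0.30) = 0.3000
  C_21 = −[(-0.35)(0.70) − (-0.25)(-0.10)] = 0.2700
  C_22 = (0.75)(0.70) − (-0.25)(-0.30) = 0.4500
  C_23 = −[(0.75)(-0.10) − (-0.35)(-0.30)] = 0.1800
  C_31 = (-0.35)(-0.05) − (-0.25)(1.00) = 0.2675
  C_32 = −[(0.75)(-0.05) − (-0.25)(0.00)] = 0.0375
  C_33 = (0.75)(1.00) − (-0.35)(0.00) = 0.7500
det(I−A) = Σ_j (I−A)_1j·C_1j = (0.75)(0.6950) + (-0.35)(0.0150) + (-0.25)(0.3000) = 0.4410
adj(I−A) = Cᵀ =
  [ 0.6950   0.2700   0.2675]
  [ 0.0150   0.4500   0.0375]
  [ 0.3000   0.1800   0.7500]
(I − A)⁻¹ = adj(I−A) / det(I−A) ≈
  [   1.5760     0.6122     0.6066]
  [   0.0340     1.0204     0.0850]
  [   0.6803     0.4082     1.7007]
Δx = (I − A)⁻¹ Δd with Δd having +40 in the Waste Management component and 0 elsewhere.
So Δx_B = L_BW · (+40), where L_BW = adj(I−A)_BW / det(I−A) = 0.2700 / 0.4410.
Δx_B = 0.2700 × (+40) / 0.4410 = 10.80 / 0.4410 ≈ 24.49.

Δx_B = 24.49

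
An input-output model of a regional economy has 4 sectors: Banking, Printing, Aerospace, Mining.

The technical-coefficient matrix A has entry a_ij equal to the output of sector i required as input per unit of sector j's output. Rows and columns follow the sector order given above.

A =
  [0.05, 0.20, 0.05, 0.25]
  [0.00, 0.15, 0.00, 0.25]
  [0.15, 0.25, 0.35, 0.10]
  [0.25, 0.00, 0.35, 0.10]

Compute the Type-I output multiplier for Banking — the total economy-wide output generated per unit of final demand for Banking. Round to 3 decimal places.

m_1 = 2.320

I − A =
  [   0.95    -0.20    -0.05    -0.25]
  [   0.00     0.85     0.00    -0.25]
  [  -0.15    -0.25     0.65    -0.10]
  [  -0.25     0.00    -0.35     0.90]
Compute the cofactors C_ij = (−1)^(i+j)·(3×3 minor ij) of I−A; the adjugate is their transpose:
adj(I−A) = Cᵀ =
  [ 0.445625   0.143125   0.130125   0.178000]
  [ 0.053750   0.460750   0.086250   0.152500]
  [ 0.151625   0.230125   0.661125   0.179500]
  [ 0.182750   0.129250   0.293250   0.518500]
det(I−A) = Σ_j (I−A)_1j·C_1j = (0.95)(0.445625) + (-0.20)(0.053750) + (-0.05)(0.151625) + (-0.25)(0.182750) = 0.359325
(I − A)⁻¹ = adj(I−A) / det(I−A) ≈
  [   1.2402     0.3983     0.3621     0.4954]
  [   0.1496     1.2823     0.2400     0.4244]
  [   0.4220     0.6404     1.8399     0.4995]
  [   0.5086     0.3597     0.8161     1.4430]
The output multiplier for sector j is the column-j sum of the Leontief inverse (I − A)⁻¹ = adj(I−A) / det(I−A).
Column 1 of adj(I−A): (0.445625, 0.053750, 0.151625, 0.182750); det(I−A) = 0.359325.
m_1 = (0.445625 + 0.053750 + 0.151625 + 0.182750) / 0.359325 = 0.83375 / 0.359325 ≈ 2.320.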